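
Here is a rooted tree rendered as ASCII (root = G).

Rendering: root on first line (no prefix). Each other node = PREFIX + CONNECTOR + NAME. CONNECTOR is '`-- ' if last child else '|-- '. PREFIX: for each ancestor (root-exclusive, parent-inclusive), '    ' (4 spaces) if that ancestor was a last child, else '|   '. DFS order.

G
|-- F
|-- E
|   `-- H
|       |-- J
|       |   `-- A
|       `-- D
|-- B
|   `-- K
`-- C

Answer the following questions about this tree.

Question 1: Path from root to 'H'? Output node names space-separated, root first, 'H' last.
Answer: G E H

Derivation:
Walk down from root: G -> E -> H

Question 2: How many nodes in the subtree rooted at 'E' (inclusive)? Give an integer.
Subtree rooted at E contains: A, D, E, H, J
Count = 5

Answer: 5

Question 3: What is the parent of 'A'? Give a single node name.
Scan adjacency: A appears as child of J

Answer: J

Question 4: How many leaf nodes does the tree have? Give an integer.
Answer: 5

Derivation:
Leaves (nodes with no children): A, C, D, F, K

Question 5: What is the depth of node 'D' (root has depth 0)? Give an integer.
Path from root to D: G -> E -> H -> D
Depth = number of edges = 3

Answer: 3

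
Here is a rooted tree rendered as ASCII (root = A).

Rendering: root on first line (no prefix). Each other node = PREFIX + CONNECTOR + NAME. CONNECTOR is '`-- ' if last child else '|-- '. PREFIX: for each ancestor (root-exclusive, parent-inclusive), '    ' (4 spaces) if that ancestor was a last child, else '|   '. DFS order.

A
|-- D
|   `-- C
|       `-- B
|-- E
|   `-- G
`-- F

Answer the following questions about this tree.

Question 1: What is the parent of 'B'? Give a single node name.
Scan adjacency: B appears as child of C

Answer: C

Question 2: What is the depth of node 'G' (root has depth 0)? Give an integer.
Answer: 2

Derivation:
Path from root to G: A -> E -> G
Depth = number of edges = 2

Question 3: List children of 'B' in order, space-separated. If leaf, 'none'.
Node B's children (from adjacency): (leaf)

Answer: none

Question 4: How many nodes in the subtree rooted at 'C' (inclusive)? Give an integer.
Subtree rooted at C contains: B, C
Count = 2

Answer: 2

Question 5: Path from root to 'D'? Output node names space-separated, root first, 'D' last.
Answer: A D

Derivation:
Walk down from root: A -> D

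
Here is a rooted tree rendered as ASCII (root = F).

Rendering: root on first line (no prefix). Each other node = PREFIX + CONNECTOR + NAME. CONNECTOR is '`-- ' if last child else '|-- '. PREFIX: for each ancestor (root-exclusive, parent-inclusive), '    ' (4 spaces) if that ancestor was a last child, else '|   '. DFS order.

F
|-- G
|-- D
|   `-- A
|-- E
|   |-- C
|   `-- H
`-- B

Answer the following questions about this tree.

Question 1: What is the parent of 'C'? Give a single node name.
Answer: E

Derivation:
Scan adjacency: C appears as child of E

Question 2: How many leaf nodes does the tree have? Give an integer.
Leaves (nodes with no children): A, B, C, G, H

Answer: 5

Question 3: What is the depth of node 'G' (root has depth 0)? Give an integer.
Path from root to G: F -> G
Depth = number of edges = 1

Answer: 1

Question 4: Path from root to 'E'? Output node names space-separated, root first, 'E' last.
Walk down from root: F -> E

Answer: F E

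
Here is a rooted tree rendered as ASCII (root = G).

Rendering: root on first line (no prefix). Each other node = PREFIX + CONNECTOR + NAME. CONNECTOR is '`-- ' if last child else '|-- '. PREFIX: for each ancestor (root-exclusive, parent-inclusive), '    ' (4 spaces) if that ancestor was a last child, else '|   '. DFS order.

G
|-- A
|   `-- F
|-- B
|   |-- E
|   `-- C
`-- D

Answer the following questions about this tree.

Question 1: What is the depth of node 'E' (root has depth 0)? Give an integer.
Answer: 2

Derivation:
Path from root to E: G -> B -> E
Depth = number of edges = 2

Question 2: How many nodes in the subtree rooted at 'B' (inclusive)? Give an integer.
Subtree rooted at B contains: B, C, E
Count = 3

Answer: 3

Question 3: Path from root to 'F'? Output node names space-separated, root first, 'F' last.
Walk down from root: G -> A -> F

Answer: G A F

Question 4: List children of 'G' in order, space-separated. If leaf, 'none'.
Answer: A B D

Derivation:
Node G's children (from adjacency): A, B, D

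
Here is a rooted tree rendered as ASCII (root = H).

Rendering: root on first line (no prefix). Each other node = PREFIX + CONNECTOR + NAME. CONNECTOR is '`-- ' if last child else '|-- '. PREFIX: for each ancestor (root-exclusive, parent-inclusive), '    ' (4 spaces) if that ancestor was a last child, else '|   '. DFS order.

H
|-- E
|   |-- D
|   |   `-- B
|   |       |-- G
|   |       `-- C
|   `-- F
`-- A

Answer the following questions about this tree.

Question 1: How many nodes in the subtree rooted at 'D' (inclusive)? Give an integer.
Subtree rooted at D contains: B, C, D, G
Count = 4

Answer: 4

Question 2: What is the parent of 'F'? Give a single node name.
Scan adjacency: F appears as child of E

Answer: E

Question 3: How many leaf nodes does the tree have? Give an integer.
Answer: 4

Derivation:
Leaves (nodes with no children): A, C, F, G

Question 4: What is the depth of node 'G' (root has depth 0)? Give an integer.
Answer: 4

Derivation:
Path from root to G: H -> E -> D -> B -> G
Depth = number of edges = 4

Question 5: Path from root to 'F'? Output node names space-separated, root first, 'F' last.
Answer: H E F

Derivation:
Walk down from root: H -> E -> F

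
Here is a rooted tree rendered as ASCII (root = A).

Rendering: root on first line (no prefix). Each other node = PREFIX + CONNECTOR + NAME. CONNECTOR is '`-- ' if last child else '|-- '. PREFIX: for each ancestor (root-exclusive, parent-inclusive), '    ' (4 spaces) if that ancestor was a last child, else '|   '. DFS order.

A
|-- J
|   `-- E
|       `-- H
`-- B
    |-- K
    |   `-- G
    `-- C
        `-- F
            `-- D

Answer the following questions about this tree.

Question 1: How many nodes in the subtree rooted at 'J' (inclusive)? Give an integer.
Subtree rooted at J contains: E, H, J
Count = 3

Answer: 3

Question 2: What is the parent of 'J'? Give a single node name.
Answer: A

Derivation:
Scan adjacency: J appears as child of A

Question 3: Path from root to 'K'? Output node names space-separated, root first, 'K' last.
Walk down from root: A -> B -> K

Answer: A B K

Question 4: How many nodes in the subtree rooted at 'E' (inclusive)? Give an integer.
Subtree rooted at E contains: E, H
Count = 2

Answer: 2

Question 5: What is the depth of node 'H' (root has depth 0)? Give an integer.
Path from root to H: A -> J -> E -> H
Depth = number of edges = 3

Answer: 3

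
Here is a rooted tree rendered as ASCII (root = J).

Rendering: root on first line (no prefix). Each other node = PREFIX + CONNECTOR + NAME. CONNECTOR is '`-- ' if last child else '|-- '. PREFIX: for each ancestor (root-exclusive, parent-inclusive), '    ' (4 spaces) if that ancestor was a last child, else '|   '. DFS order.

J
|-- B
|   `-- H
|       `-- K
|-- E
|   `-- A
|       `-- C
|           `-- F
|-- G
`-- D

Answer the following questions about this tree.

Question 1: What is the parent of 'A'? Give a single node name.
Answer: E

Derivation:
Scan adjacency: A appears as child of E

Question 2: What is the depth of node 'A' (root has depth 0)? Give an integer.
Path from root to A: J -> E -> A
Depth = number of edges = 2

Answer: 2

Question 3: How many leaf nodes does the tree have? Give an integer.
Answer: 4

Derivation:
Leaves (nodes with no children): D, F, G, K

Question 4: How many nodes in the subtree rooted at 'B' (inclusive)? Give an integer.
Answer: 3

Derivation:
Subtree rooted at B contains: B, H, K
Count = 3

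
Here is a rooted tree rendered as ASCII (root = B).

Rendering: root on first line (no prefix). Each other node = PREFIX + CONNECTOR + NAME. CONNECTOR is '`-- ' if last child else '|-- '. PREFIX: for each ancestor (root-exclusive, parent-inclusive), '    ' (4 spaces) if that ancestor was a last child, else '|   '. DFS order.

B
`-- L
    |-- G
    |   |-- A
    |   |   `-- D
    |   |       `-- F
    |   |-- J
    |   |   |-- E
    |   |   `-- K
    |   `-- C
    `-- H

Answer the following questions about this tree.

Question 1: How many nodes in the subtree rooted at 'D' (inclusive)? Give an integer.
Answer: 2

Derivation:
Subtree rooted at D contains: D, F
Count = 2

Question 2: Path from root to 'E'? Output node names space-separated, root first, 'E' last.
Walk down from root: B -> L -> G -> J -> E

Answer: B L G J E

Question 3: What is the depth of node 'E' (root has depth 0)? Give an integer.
Path from root to E: B -> L -> G -> J -> E
Depth = number of edges = 4

Answer: 4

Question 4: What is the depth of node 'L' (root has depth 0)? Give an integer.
Answer: 1

Derivation:
Path from root to L: B -> L
Depth = number of edges = 1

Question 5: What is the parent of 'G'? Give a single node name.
Scan adjacency: G appears as child of L

Answer: L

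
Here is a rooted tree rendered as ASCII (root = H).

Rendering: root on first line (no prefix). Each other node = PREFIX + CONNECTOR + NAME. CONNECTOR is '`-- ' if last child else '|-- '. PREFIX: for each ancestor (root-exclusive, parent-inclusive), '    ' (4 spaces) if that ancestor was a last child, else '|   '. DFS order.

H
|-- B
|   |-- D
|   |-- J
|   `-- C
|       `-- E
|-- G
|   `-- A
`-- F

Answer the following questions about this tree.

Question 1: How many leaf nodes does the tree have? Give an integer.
Leaves (nodes with no children): A, D, E, F, J

Answer: 5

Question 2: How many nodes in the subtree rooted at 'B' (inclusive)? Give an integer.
Answer: 5

Derivation:
Subtree rooted at B contains: B, C, D, E, J
Count = 5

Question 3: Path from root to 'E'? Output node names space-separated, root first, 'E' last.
Answer: H B C E

Derivation:
Walk down from root: H -> B -> C -> E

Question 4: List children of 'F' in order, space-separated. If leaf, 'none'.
Node F's children (from adjacency): (leaf)

Answer: none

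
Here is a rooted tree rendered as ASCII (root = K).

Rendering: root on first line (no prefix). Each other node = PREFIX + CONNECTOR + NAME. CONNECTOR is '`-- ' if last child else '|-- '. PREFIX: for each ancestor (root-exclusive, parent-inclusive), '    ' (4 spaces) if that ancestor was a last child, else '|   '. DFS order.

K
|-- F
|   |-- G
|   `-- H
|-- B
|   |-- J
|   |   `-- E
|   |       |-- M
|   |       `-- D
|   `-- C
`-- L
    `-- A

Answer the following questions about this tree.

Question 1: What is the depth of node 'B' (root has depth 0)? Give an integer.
Path from root to B: K -> B
Depth = number of edges = 1

Answer: 1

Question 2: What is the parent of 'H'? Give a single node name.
Answer: F

Derivation:
Scan adjacency: H appears as child of F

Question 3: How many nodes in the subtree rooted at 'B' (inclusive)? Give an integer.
Subtree rooted at B contains: B, C, D, E, J, M
Count = 6

Answer: 6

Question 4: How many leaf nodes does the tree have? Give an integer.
Answer: 6

Derivation:
Leaves (nodes with no children): A, C, D, G, H, M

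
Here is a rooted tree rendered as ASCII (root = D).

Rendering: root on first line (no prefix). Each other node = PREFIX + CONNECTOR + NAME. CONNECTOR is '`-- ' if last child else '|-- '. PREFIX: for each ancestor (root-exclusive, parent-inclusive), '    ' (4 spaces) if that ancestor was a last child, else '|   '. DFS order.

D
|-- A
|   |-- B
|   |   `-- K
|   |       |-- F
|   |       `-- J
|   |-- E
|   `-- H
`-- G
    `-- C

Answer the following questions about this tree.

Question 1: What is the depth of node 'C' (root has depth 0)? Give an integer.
Path from root to C: D -> G -> C
Depth = number of edges = 2

Answer: 2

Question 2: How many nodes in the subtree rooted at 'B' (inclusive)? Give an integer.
Answer: 4

Derivation:
Subtree rooted at B contains: B, F, J, K
Count = 4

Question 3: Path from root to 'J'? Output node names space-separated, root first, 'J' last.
Walk down from root: D -> A -> B -> K -> J

Answer: D A B K J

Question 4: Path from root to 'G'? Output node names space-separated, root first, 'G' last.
Walk down from root: D -> G

Answer: D G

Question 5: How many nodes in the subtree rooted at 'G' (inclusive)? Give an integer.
Answer: 2

Derivation:
Subtree rooted at G contains: C, G
Count = 2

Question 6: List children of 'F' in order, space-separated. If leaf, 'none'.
Answer: none

Derivation:
Node F's children (from adjacency): (leaf)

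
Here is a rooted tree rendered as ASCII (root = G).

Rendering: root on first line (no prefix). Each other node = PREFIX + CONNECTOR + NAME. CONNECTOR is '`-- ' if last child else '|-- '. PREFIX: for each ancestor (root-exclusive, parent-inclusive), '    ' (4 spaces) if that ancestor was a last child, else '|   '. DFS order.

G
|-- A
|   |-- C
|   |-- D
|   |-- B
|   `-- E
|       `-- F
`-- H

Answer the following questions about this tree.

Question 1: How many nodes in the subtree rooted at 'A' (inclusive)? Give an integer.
Answer: 6

Derivation:
Subtree rooted at A contains: A, B, C, D, E, F
Count = 6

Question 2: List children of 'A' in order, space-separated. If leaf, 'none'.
Node A's children (from adjacency): C, D, B, E

Answer: C D B E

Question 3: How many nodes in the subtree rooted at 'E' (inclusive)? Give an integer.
Subtree rooted at E contains: E, F
Count = 2

Answer: 2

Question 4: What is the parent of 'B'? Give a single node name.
Answer: A

Derivation:
Scan adjacency: B appears as child of A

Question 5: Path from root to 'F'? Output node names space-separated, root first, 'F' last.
Answer: G A E F

Derivation:
Walk down from root: G -> A -> E -> F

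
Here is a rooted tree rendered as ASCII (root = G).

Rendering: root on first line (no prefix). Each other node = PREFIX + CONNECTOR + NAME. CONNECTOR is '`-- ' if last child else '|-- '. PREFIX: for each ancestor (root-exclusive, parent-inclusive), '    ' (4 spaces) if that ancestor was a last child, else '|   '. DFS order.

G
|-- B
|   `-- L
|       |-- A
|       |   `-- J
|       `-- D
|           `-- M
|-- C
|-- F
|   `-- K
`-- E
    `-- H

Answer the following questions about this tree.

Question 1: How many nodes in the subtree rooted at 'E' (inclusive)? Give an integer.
Answer: 2

Derivation:
Subtree rooted at E contains: E, H
Count = 2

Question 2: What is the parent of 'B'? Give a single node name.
Answer: G

Derivation:
Scan adjacency: B appears as child of G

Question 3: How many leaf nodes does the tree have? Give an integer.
Answer: 5

Derivation:
Leaves (nodes with no children): C, H, J, K, M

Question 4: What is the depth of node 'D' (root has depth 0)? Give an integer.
Path from root to D: G -> B -> L -> D
Depth = number of edges = 3

Answer: 3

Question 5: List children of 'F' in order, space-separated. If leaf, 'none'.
Answer: K

Derivation:
Node F's children (from adjacency): K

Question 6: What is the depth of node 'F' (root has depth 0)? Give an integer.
Answer: 1

Derivation:
Path from root to F: G -> F
Depth = number of edges = 1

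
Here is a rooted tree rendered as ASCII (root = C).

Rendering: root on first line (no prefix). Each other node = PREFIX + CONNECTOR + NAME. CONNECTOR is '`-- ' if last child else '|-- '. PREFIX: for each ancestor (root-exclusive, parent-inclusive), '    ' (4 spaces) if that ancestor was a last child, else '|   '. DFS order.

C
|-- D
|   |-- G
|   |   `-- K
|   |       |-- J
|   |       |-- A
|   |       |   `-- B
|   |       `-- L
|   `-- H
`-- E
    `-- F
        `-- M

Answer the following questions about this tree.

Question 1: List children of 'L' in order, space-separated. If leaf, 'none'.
Answer: none

Derivation:
Node L's children (from adjacency): (leaf)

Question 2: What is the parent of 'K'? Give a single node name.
Scan adjacency: K appears as child of G

Answer: G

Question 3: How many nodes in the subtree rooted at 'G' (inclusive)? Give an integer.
Answer: 6

Derivation:
Subtree rooted at G contains: A, B, G, J, K, L
Count = 6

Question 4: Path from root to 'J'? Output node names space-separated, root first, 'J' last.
Answer: C D G K J

Derivation:
Walk down from root: C -> D -> G -> K -> J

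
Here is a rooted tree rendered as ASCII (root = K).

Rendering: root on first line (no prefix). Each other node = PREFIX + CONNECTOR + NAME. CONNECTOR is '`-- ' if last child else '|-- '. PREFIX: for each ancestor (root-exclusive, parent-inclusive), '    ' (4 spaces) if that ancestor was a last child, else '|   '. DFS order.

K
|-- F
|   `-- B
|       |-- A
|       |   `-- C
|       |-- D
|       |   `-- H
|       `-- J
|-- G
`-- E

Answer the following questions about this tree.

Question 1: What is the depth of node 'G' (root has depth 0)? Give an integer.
Answer: 1

Derivation:
Path from root to G: K -> G
Depth = number of edges = 1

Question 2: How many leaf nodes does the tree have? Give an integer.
Leaves (nodes with no children): C, E, G, H, J

Answer: 5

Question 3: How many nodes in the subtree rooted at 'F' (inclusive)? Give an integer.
Subtree rooted at F contains: A, B, C, D, F, H, J
Count = 7

Answer: 7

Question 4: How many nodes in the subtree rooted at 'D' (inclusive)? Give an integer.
Subtree rooted at D contains: D, H
Count = 2

Answer: 2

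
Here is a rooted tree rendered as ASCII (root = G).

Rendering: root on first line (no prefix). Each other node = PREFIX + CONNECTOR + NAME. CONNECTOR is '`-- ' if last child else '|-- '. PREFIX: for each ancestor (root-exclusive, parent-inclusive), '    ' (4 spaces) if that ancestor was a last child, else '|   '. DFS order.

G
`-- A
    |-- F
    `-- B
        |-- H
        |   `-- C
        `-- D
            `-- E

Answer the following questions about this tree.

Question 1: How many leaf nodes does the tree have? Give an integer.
Answer: 3

Derivation:
Leaves (nodes with no children): C, E, F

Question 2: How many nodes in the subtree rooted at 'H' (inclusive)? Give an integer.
Subtree rooted at H contains: C, H
Count = 2

Answer: 2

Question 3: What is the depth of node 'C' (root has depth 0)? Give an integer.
Path from root to C: G -> A -> B -> H -> C
Depth = number of edges = 4

Answer: 4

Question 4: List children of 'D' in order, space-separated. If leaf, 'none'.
Node D's children (from adjacency): E

Answer: E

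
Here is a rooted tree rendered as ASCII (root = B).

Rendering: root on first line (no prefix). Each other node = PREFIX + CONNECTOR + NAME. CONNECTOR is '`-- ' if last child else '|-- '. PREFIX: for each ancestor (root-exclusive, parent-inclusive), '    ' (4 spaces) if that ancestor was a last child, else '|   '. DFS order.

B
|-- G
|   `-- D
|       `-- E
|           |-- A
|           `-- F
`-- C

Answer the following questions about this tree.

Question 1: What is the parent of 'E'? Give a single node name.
Answer: D

Derivation:
Scan adjacency: E appears as child of D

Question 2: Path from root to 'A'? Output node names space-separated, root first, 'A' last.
Walk down from root: B -> G -> D -> E -> A

Answer: B G D E A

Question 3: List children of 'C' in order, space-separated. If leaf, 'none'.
Answer: none

Derivation:
Node C's children (from adjacency): (leaf)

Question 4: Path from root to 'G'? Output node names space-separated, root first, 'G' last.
Walk down from root: B -> G

Answer: B G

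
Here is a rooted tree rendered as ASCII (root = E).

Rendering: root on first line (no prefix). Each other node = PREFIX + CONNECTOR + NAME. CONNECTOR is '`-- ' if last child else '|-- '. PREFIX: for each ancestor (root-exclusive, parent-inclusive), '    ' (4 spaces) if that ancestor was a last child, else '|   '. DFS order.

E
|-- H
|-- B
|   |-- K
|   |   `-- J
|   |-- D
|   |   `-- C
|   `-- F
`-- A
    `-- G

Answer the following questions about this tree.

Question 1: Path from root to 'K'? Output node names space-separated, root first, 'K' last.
Answer: E B K

Derivation:
Walk down from root: E -> B -> K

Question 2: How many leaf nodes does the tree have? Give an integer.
Answer: 5

Derivation:
Leaves (nodes with no children): C, F, G, H, J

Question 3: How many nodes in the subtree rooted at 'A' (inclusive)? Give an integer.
Subtree rooted at A contains: A, G
Count = 2

Answer: 2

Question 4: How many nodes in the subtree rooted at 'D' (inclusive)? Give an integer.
Subtree rooted at D contains: C, D
Count = 2

Answer: 2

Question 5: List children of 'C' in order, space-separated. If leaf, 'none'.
Node C's children (from adjacency): (leaf)

Answer: none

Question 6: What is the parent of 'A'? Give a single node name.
Scan adjacency: A appears as child of E

Answer: E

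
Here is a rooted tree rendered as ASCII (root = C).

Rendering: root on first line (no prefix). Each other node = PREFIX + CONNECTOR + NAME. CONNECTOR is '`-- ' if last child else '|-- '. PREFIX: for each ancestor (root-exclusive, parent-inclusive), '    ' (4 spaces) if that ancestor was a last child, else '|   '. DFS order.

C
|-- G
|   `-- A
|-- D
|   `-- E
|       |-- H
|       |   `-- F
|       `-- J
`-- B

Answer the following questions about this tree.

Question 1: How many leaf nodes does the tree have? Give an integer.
Leaves (nodes with no children): A, B, F, J

Answer: 4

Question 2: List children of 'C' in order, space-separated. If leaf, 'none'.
Node C's children (from adjacency): G, D, B

Answer: G D B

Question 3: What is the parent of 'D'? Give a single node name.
Answer: C

Derivation:
Scan adjacency: D appears as child of C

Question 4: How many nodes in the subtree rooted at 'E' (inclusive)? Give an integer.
Answer: 4

Derivation:
Subtree rooted at E contains: E, F, H, J
Count = 4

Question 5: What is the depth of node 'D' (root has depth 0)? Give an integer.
Answer: 1

Derivation:
Path from root to D: C -> D
Depth = number of edges = 1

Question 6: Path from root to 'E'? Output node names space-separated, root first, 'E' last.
Walk down from root: C -> D -> E

Answer: C D E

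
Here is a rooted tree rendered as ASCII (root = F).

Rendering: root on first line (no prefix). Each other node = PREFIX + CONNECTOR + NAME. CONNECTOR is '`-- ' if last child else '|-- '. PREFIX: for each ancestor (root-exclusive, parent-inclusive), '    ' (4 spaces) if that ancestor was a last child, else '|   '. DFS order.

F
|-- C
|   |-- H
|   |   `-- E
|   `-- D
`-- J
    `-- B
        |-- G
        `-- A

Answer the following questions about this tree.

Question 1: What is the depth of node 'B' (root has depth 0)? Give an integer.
Path from root to B: F -> J -> B
Depth = number of edges = 2

Answer: 2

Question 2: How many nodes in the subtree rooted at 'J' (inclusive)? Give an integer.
Answer: 4

Derivation:
Subtree rooted at J contains: A, B, G, J
Count = 4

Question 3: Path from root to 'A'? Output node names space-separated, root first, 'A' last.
Walk down from root: F -> J -> B -> A

Answer: F J B A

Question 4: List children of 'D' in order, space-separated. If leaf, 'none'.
Node D's children (from adjacency): (leaf)

Answer: none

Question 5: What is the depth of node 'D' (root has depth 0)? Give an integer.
Path from root to D: F -> C -> D
Depth = number of edges = 2

Answer: 2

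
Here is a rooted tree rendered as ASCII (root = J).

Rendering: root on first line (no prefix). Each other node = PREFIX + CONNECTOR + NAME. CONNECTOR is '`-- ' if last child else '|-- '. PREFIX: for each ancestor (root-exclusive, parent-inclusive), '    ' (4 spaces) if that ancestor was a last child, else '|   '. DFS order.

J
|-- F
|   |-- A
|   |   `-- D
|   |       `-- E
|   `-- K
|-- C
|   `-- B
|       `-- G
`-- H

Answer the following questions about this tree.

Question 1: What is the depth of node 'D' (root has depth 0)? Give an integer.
Path from root to D: J -> F -> A -> D
Depth = number of edges = 3

Answer: 3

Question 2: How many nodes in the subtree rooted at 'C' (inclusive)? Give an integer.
Answer: 3

Derivation:
Subtree rooted at C contains: B, C, G
Count = 3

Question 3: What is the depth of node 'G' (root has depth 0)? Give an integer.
Answer: 3

Derivation:
Path from root to G: J -> C -> B -> G
Depth = number of edges = 3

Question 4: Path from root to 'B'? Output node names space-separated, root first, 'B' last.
Walk down from root: J -> C -> B

Answer: J C B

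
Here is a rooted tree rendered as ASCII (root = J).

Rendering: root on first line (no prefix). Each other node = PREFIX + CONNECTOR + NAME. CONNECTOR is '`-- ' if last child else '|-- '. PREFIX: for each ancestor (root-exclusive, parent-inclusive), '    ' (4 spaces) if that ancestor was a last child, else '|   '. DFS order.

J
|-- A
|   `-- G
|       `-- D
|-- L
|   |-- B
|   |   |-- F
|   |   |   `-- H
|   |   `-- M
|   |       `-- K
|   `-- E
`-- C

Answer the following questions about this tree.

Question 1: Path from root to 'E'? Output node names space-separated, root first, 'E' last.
Answer: J L E

Derivation:
Walk down from root: J -> L -> E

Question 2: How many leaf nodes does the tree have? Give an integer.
Answer: 5

Derivation:
Leaves (nodes with no children): C, D, E, H, K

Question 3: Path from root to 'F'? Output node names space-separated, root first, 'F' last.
Answer: J L B F

Derivation:
Walk down from root: J -> L -> B -> F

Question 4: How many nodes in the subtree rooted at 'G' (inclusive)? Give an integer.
Answer: 2

Derivation:
Subtree rooted at G contains: D, G
Count = 2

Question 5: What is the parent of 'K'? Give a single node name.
Scan adjacency: K appears as child of M

Answer: M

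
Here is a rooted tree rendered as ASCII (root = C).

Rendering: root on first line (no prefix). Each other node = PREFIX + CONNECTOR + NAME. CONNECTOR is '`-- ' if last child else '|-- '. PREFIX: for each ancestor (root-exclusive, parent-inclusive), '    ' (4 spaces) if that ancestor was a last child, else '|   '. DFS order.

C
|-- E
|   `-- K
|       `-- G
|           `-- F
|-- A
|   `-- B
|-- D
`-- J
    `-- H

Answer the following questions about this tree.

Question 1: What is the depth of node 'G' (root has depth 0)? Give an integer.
Answer: 3

Derivation:
Path from root to G: C -> E -> K -> G
Depth = number of edges = 3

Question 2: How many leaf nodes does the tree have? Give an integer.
Answer: 4

Derivation:
Leaves (nodes with no children): B, D, F, H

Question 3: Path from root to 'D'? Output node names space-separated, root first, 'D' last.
Walk down from root: C -> D

Answer: C D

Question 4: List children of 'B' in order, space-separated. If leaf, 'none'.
Answer: none

Derivation:
Node B's children (from adjacency): (leaf)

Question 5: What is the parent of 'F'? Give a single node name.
Scan adjacency: F appears as child of G

Answer: G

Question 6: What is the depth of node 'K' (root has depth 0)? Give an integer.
Path from root to K: C -> E -> K
Depth = number of edges = 2

Answer: 2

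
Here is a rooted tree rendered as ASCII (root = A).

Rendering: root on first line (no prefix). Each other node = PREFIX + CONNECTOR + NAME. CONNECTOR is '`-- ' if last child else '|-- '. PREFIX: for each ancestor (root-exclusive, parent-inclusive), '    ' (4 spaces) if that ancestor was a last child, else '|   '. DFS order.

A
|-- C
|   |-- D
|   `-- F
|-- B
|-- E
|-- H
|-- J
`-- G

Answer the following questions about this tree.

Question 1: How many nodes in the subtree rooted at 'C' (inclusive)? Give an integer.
Answer: 3

Derivation:
Subtree rooted at C contains: C, D, F
Count = 3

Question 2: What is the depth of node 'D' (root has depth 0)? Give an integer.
Path from root to D: A -> C -> D
Depth = number of edges = 2

Answer: 2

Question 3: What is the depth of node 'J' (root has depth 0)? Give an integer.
Path from root to J: A -> J
Depth = number of edges = 1

Answer: 1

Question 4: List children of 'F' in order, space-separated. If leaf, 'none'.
Node F's children (from adjacency): (leaf)

Answer: none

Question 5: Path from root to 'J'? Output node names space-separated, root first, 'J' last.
Answer: A J

Derivation:
Walk down from root: A -> J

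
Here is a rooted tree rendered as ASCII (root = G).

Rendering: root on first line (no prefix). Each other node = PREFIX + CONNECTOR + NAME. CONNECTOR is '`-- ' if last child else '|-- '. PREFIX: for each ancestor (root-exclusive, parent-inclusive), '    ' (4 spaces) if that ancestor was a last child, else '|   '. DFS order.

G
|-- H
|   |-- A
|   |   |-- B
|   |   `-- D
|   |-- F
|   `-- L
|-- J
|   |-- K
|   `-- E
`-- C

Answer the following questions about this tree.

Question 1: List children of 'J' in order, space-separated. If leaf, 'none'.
Answer: K E

Derivation:
Node J's children (from adjacency): K, E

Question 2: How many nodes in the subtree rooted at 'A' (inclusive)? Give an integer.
Subtree rooted at A contains: A, B, D
Count = 3

Answer: 3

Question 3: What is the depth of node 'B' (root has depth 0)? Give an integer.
Answer: 3

Derivation:
Path from root to B: G -> H -> A -> B
Depth = number of edges = 3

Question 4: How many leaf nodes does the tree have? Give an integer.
Leaves (nodes with no children): B, C, D, E, F, K, L

Answer: 7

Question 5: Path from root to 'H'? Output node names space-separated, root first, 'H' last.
Walk down from root: G -> H

Answer: G H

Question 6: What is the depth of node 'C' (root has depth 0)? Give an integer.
Answer: 1

Derivation:
Path from root to C: G -> C
Depth = number of edges = 1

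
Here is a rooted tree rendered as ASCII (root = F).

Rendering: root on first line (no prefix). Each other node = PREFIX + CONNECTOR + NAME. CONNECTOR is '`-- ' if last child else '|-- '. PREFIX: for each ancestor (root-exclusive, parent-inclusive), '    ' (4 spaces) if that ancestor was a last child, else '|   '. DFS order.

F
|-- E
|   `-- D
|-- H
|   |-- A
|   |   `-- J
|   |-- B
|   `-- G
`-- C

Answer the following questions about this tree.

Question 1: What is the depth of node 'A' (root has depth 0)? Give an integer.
Answer: 2

Derivation:
Path from root to A: F -> H -> A
Depth = number of edges = 2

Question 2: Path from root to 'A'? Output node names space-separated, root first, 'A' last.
Answer: F H A

Derivation:
Walk down from root: F -> H -> A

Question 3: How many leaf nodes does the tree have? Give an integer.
Leaves (nodes with no children): B, C, D, G, J

Answer: 5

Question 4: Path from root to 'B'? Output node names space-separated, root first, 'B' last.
Answer: F H B

Derivation:
Walk down from root: F -> H -> B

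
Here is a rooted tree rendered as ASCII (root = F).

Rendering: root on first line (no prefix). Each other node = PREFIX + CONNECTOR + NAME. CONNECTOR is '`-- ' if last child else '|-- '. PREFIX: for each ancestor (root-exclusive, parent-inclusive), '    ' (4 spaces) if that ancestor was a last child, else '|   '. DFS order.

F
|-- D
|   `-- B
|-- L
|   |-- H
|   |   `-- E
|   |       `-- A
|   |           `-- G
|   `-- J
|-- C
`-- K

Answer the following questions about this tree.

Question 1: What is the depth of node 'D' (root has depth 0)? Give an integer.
Answer: 1

Derivation:
Path from root to D: F -> D
Depth = number of edges = 1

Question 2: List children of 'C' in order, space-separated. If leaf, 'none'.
Answer: none

Derivation:
Node C's children (from adjacency): (leaf)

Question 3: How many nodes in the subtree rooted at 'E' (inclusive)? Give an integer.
Subtree rooted at E contains: A, E, G
Count = 3

Answer: 3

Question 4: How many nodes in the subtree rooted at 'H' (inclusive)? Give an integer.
Subtree rooted at H contains: A, E, G, H
Count = 4

Answer: 4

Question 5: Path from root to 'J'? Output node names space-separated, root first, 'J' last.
Walk down from root: F -> L -> J

Answer: F L J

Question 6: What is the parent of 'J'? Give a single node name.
Answer: L

Derivation:
Scan adjacency: J appears as child of L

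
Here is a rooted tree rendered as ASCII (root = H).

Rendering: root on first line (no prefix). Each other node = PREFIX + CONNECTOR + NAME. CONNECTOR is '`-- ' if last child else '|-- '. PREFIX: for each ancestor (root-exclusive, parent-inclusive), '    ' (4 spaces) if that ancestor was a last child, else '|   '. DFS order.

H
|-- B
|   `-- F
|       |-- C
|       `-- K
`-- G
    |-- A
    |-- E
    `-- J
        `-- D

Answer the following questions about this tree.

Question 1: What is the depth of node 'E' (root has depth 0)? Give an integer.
Path from root to E: H -> G -> E
Depth = number of edges = 2

Answer: 2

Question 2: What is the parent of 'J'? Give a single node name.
Scan adjacency: J appears as child of G

Answer: G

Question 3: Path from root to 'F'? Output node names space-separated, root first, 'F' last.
Answer: H B F

Derivation:
Walk down from root: H -> B -> F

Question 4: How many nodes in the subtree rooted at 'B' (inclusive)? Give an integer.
Subtree rooted at B contains: B, C, F, K
Count = 4

Answer: 4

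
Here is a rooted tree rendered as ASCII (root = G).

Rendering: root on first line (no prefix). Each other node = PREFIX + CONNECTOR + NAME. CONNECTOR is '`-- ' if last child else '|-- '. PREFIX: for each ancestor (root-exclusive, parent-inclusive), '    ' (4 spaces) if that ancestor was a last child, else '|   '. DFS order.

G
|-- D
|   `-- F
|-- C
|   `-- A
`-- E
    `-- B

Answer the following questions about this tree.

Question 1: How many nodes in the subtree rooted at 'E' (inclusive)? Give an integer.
Answer: 2

Derivation:
Subtree rooted at E contains: B, E
Count = 2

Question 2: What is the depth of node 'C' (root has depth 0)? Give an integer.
Path from root to C: G -> C
Depth = number of edges = 1

Answer: 1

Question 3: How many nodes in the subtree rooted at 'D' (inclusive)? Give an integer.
Subtree rooted at D contains: D, F
Count = 2

Answer: 2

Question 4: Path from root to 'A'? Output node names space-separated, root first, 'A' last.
Walk down from root: G -> C -> A

Answer: G C A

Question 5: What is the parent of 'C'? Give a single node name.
Answer: G

Derivation:
Scan adjacency: C appears as child of G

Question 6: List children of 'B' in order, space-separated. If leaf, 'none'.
Node B's children (from adjacency): (leaf)

Answer: none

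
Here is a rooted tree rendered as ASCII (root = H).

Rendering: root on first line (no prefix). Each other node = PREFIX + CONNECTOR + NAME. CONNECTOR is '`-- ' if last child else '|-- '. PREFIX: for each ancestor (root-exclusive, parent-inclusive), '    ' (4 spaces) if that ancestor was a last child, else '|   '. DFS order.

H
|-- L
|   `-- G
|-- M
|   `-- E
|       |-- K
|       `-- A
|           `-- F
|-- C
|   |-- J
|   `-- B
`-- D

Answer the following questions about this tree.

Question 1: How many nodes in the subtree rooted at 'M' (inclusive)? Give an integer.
Answer: 5

Derivation:
Subtree rooted at M contains: A, E, F, K, M
Count = 5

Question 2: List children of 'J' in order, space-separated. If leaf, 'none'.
Answer: none

Derivation:
Node J's children (from adjacency): (leaf)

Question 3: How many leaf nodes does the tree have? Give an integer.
Answer: 6

Derivation:
Leaves (nodes with no children): B, D, F, G, J, K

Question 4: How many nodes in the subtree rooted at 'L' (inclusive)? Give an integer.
Answer: 2

Derivation:
Subtree rooted at L contains: G, L
Count = 2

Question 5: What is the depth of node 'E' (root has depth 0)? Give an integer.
Answer: 2

Derivation:
Path from root to E: H -> M -> E
Depth = number of edges = 2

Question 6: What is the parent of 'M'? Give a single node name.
Scan adjacency: M appears as child of H

Answer: H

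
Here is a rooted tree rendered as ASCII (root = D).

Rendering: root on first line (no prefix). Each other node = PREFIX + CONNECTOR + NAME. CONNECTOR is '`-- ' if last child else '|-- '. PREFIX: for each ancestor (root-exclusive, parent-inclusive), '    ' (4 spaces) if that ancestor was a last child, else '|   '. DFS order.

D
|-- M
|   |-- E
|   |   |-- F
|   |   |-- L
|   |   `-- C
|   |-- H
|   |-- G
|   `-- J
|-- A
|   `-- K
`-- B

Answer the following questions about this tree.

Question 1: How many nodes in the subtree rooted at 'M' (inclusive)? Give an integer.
Answer: 8

Derivation:
Subtree rooted at M contains: C, E, F, G, H, J, L, M
Count = 8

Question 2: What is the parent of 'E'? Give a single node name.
Answer: M

Derivation:
Scan adjacency: E appears as child of M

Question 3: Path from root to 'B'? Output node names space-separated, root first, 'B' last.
Answer: D B

Derivation:
Walk down from root: D -> B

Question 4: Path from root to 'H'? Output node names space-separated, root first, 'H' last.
Walk down from root: D -> M -> H

Answer: D M H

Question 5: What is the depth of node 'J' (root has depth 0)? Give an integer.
Path from root to J: D -> M -> J
Depth = number of edges = 2

Answer: 2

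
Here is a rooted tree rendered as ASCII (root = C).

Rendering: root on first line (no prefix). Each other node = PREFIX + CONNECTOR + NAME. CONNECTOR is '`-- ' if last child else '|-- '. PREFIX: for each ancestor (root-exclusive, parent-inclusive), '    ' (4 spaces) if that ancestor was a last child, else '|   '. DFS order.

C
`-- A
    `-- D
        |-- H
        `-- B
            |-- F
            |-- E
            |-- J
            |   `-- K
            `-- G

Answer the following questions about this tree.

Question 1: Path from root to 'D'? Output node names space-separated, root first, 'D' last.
Walk down from root: C -> A -> D

Answer: C A D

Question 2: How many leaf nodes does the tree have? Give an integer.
Leaves (nodes with no children): E, F, G, H, K

Answer: 5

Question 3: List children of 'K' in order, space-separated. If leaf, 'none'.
Node K's children (from adjacency): (leaf)

Answer: none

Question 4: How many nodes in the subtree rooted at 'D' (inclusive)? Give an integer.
Answer: 8

Derivation:
Subtree rooted at D contains: B, D, E, F, G, H, J, K
Count = 8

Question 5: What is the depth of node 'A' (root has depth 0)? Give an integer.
Answer: 1

Derivation:
Path from root to A: C -> A
Depth = number of edges = 1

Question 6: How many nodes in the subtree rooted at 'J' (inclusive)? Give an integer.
Subtree rooted at J contains: J, K
Count = 2

Answer: 2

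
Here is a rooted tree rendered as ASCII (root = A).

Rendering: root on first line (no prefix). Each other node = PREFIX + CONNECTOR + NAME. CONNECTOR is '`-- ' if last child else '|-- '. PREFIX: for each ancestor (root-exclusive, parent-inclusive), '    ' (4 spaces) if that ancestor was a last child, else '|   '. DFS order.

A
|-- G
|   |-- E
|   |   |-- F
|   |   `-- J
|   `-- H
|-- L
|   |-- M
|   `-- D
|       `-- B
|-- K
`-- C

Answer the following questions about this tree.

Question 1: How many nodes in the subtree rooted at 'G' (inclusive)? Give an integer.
Answer: 5

Derivation:
Subtree rooted at G contains: E, F, G, H, J
Count = 5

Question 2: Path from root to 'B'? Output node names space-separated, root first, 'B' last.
Answer: A L D B

Derivation:
Walk down from root: A -> L -> D -> B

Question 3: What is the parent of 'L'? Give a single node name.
Answer: A

Derivation:
Scan adjacency: L appears as child of A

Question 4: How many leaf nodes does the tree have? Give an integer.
Answer: 7

Derivation:
Leaves (nodes with no children): B, C, F, H, J, K, M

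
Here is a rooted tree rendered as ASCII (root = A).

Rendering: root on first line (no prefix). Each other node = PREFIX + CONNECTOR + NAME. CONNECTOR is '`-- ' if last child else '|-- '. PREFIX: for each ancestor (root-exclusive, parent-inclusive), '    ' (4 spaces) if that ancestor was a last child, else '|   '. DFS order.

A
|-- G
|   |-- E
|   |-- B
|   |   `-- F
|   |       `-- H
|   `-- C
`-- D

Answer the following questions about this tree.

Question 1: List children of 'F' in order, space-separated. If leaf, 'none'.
Node F's children (from adjacency): H

Answer: H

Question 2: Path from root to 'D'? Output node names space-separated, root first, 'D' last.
Answer: A D

Derivation:
Walk down from root: A -> D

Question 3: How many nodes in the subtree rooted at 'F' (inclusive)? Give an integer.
Subtree rooted at F contains: F, H
Count = 2

Answer: 2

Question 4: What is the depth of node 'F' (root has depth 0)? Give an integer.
Answer: 3

Derivation:
Path from root to F: A -> G -> B -> F
Depth = number of edges = 3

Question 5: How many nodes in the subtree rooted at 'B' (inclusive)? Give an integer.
Answer: 3

Derivation:
Subtree rooted at B contains: B, F, H
Count = 3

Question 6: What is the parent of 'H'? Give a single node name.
Answer: F

Derivation:
Scan adjacency: H appears as child of F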